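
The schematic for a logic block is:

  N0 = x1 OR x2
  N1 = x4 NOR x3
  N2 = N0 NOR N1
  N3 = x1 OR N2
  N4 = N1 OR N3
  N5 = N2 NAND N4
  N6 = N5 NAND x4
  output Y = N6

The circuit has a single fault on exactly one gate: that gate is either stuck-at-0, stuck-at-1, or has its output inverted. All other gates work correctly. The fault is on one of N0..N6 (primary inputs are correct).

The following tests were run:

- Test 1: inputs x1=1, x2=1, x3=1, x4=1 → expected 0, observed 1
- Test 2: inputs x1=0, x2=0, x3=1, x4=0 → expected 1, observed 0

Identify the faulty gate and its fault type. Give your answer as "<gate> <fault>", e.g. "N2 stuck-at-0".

N6 inverted output

Fault-free values for test 1 (x1=1, x2=1, x3=1, x4=1): N0=1, N1=0, N2=0, N3=1, N4=1, N5=1, N6=0, giving Y=0. Observed 1.
Test 1: faults giving observed 1 are {N0 stuck-at-0, N0 inverted output, N2 stuck-at-1, N2 inverted output, N5 stuck-at-0, N5 inverted output, N6 stuck-at-1, N6 inverted output}.
Test 2 (x1=0, x2=0, x3=1, x4=0): fault-free N0=0, N1=0, N2=1, N3=1, N4=1, N5=0, N6=1 → 1; observed 0. Eliminates N0 stuck-at-0, N0 inverted output, N2 stuck-at-1, N2 inverted output, N5 stuck-at-0, N5 inverted output, N6 stuck-at-1.
Only N6 inverted output is consistent with every test.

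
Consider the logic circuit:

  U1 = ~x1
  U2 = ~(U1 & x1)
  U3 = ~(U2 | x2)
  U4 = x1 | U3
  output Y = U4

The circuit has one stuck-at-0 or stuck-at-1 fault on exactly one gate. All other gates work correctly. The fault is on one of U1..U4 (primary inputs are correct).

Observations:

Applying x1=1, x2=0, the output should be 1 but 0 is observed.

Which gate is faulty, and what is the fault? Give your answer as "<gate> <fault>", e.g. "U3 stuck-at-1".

Fault-free values for test 1 (x1=1, x2=0): U1=0, U2=1, U3=0, U4=1, giving Y=1. Observed 0.
Test 1: faults giving observed 0 are {U4 stuck-at-0}.
Only U4 stuck-at-0 is consistent with every test.

U4 stuck-at-0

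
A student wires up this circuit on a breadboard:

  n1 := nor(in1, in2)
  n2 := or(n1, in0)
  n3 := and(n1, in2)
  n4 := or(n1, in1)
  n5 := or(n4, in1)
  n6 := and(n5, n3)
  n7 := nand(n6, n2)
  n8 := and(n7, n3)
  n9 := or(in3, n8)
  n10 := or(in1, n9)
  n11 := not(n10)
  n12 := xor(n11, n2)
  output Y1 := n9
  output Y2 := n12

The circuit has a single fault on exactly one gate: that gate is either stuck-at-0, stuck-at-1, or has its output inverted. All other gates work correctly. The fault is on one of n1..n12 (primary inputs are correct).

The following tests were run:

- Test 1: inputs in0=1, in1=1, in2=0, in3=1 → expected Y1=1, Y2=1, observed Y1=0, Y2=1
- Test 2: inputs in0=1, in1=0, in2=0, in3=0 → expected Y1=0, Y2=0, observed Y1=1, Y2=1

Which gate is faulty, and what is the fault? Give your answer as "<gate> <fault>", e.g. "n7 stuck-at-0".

Fault-free values for test 1 (in0=1, in1=1, in2=0, in3=1): n1=0, n2=1, n3=0, n4=1, n5=1, n6=0, n7=1, n8=0, n9=1, n10=1, n11=0, n12=1, giving Y1=1, Y2=1. Observed Y1=0, Y2=1.
Test 1: faults giving observed Y1=0, Y2=1 are {n9 stuck-at-0, n9 inverted output}.
Test 2 (in0=1, in1=0, in2=0, in3=0): fault-free n1=1, n2=1, n3=0, n4=1, n5=1, n6=0, n7=1, n8=0, n9=0, n10=0, n11=1, n12=0 → Y1=0, Y2=0; observed Y1=1, Y2=1. Eliminates n9 stuck-at-0.
Only n9 inverted output is consistent with every test.

n9 inverted output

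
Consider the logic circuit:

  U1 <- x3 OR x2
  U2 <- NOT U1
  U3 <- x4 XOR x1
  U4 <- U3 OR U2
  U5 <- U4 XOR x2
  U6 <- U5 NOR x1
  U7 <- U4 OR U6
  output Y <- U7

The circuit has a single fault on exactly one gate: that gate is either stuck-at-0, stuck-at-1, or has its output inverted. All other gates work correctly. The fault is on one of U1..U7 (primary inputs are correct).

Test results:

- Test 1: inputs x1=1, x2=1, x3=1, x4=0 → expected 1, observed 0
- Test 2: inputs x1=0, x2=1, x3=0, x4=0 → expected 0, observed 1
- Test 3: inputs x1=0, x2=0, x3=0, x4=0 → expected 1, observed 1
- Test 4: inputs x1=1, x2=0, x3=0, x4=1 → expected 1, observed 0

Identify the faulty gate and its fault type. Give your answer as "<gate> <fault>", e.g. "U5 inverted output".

Fault-free values for test 1 (x1=1, x2=1, x3=1, x4=0): U1=1, U2=0, U3=1, U4=1, U5=0, U6=0, U7=1, giving Y=1. Observed 0.
Test 1: faults giving observed 0 are {U3 stuck-at-0, U3 inverted output, U4 stuck-at-0, U4 inverted output, U7 stuck-at-0, U7 inverted output}.
Test 2 (x1=0, x2=1, x3=0, x4=0): fault-free U1=1, U2=0, U3=0, U4=0, U5=1, U6=0, U7=0 → 0; observed 1. Eliminates U3 stuck-at-0, U4 stuck-at-0, U7 stuck-at-0.
Test 3 (x1=0, x2=0, x3=0, x4=0): fault-free U1=0, U2=1, U3=0, U4=1, U5=1, U6=0, U7=1 → 1; observed 1. Eliminates U7 inverted output.
Test 4 (x1=1, x2=0, x3=0, x4=1): fault-free U1=0, U2=1, U3=0, U4=1, U5=1, U6=0, U7=1 → 1; observed 0. Eliminates U3 inverted output.
Only U4 inverted output is consistent with every test.

U4 inverted output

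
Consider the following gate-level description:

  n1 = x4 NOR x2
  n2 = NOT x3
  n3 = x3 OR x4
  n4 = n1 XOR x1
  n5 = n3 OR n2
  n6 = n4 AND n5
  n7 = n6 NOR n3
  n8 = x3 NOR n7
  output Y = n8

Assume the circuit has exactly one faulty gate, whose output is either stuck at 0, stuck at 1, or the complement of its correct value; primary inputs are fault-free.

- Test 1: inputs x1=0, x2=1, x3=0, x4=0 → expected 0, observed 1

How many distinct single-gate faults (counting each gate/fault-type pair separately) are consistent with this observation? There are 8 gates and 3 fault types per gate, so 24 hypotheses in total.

Fault-free: n1=0, n2=1, n3=0, n4=0, n5=1, n6=0, n7=1, n8=0 → 0. Observed 1.
  n1: stuck-at-1, inverted output ✓; others ✗
  n2: none of the 3 fault types match ✗
  n3: stuck-at-1, inverted output ✓; others ✗
  n4: stuck-at-1, inverted output ✓; others ✗
  n5: none of the 3 fault types match ✗
  n6: stuck-at-1, inverted output ✓; others ✗
  n7: stuck-at-0, inverted output ✓; others ✗
  n8: stuck-at-1, inverted output ✓; others ✗
Consistent faults: {n1 stuck-at-1, n1 inverted output, n3 stuck-at-1, n3 inverted output, n4 stuck-at-1, n4 inverted output, n6 stuck-at-1, n6 inverted output, n7 stuck-at-0, n7 inverted output, n8 stuck-at-1, n8 inverted output} — 12 in all.

12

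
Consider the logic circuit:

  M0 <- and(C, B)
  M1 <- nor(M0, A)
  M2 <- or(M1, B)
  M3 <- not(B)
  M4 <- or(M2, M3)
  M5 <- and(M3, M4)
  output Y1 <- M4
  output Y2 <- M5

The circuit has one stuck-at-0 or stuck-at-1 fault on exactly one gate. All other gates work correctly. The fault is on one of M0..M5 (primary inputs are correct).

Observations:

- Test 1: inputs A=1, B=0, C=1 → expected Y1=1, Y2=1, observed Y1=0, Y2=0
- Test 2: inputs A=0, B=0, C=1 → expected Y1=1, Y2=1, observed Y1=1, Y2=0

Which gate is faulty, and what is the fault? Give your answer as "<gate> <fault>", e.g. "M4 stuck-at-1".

M3 stuck-at-0

Fault-free values for test 1 (A=1, B=0, C=1): M0=0, M1=0, M2=0, M3=1, M4=1, M5=1, giving Y1=1, Y2=1. Observed Y1=0, Y2=0.
Test 1: faults giving observed Y1=0, Y2=0 are {M3 stuck-at-0, M4 stuck-at-0}.
Test 2 (A=0, B=0, C=1): fault-free M0=0, M1=1, M2=1, M3=1, M4=1, M5=1 → Y1=1, Y2=1; observed Y1=1, Y2=0. Eliminates M4 stuck-at-0.
Only M3 stuck-at-0 is consistent with every test.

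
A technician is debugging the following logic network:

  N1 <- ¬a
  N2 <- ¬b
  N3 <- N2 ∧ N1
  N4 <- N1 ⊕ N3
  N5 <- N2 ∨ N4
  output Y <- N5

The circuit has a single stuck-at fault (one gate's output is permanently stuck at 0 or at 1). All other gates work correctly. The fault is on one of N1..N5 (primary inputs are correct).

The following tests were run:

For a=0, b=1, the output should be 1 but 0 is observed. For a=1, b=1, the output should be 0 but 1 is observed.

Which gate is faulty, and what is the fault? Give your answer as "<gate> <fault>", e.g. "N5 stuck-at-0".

Fault-free values for test 1 (a=0, b=1): N1=1, N2=0, N3=0, N4=1, N5=1, giving Y=1. Observed 0.
Test 1: faults giving observed 0 are {N1 stuck-at-0, N3 stuck-at-1, N4 stuck-at-0, N5 stuck-at-0}.
Test 2 (a=1, b=1): fault-free N1=0, N2=0, N3=0, N4=0, N5=0 → 0; observed 1. Eliminates N1 stuck-at-0, N4 stuck-at-0, N5 stuck-at-0.
Only N3 stuck-at-1 is consistent with every test.

N3 stuck-at-1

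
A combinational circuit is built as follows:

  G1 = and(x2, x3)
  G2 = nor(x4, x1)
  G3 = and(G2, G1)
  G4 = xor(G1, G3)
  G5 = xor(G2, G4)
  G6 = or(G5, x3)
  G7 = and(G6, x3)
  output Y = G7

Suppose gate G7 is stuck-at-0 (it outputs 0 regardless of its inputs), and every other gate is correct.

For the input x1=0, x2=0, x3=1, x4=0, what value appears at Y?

Propagate with G7 forced: G1=0, G2=1, G3=0, G4=0, G5=1, G6=1, G7=0 [stuck-at-0].
So Y = 0. (Without the fault it would be 1.)

0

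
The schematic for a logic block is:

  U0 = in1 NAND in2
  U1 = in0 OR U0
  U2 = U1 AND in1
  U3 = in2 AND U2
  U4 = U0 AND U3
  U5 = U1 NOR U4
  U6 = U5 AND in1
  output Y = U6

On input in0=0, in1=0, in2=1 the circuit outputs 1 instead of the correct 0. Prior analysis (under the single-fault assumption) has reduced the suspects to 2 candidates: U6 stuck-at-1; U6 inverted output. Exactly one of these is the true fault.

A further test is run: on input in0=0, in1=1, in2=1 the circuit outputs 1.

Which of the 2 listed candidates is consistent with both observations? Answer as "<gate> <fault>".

U6 stuck-at-1

Evaluate each candidate on input in0=0, in1=1, in2=1:
  U6 stuck-at-1: U0=0, U1=0, U2=0, U3=0, U4=0, U5=1, U6=1 [stuck-at-1] → 1 — matches
  U6 inverted output: U0=0, U1=0, U2=0, U3=0, U4=0, U5=1, U6=0 [inverted output] → 0 — eliminated
Only U6 stuck-at-1 reproduces the observed 1.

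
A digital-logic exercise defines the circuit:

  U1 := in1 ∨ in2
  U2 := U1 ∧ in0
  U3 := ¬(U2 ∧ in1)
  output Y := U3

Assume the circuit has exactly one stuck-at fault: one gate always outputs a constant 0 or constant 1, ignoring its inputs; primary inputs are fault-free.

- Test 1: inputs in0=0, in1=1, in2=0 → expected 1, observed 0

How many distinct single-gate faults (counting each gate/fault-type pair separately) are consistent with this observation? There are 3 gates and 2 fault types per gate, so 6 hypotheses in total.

Fault-free: U1=1, U2=0, U3=1 → 1. Observed 0.
  U1 stuck-at-0: output 1 ✗
  U1 stuck-at-1: output 1 ✗
  U2 stuck-at-0: output 1 ✗
  U2 stuck-at-1: output 0 ✓
  U3 stuck-at-0: output 0 ✓
  U3 stuck-at-1: output 1 ✗
Consistent faults: {U2 stuck-at-1, U3 stuck-at-0} — 2 in all.

2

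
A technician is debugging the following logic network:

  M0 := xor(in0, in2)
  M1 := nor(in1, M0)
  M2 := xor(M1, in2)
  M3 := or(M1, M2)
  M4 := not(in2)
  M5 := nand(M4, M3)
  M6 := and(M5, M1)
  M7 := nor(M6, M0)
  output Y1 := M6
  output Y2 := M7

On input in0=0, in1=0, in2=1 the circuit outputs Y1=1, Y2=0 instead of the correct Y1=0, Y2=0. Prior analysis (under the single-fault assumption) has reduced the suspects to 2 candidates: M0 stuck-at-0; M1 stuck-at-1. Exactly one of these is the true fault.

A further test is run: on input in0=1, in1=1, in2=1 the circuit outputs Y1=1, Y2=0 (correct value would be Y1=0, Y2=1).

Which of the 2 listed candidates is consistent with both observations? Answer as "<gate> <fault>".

Evaluate each candidate on input in0=1, in1=1, in2=1:
  M0 stuck-at-0: M0=0 [stuck-at-0], M1=0, M2=1, M3=1, M4=0, M5=1, M6=0, M7=1 → Y1=0, Y2=1 — eliminated
  M1 stuck-at-1: M0=0, M1=1 [stuck-at-1], M2=0, M3=1, M4=0, M5=1, M6=1, M7=0 → Y1=1, Y2=0 — matches
Only M1 stuck-at-1 reproduces the observed Y1=1, Y2=0.

M1 stuck-at-1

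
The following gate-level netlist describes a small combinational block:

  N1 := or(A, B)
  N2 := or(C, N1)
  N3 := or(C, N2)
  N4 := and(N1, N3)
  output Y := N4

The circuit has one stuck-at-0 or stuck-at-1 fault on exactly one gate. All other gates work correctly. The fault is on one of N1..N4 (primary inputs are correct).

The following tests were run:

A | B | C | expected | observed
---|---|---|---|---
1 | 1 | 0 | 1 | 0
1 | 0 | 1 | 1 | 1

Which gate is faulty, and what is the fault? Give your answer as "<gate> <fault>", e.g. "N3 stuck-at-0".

N2 stuck-at-0

Fault-free values for test 1 (A=1, B=1, C=0): N1=1, N2=1, N3=1, N4=1, giving Y=1. Observed 0.
Test 1: faults giving observed 0 are {N1 stuck-at-0, N2 stuck-at-0, N3 stuck-at-0, N4 stuck-at-0}.
Test 2 (A=1, B=0, C=1): fault-free N1=1, N2=1, N3=1, N4=1 → 1; observed 1. Eliminates N1 stuck-at-0, N3 stuck-at-0, N4 stuck-at-0.
Only N2 stuck-at-0 is consistent with every test.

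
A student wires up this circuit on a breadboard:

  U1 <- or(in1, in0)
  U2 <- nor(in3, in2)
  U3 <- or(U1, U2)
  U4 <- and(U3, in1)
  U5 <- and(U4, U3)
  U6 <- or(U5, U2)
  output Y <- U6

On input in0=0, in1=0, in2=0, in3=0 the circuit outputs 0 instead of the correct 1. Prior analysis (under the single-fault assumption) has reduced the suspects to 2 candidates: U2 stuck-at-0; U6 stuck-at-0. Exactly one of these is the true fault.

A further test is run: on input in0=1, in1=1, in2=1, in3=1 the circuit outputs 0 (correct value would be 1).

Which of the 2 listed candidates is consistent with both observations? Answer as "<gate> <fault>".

Evaluate each candidate on input in0=1, in1=1, in2=1, in3=1:
  U2 stuck-at-0: U1=1, U2=0 [stuck-at-0], U3=1, U4=1, U5=1, U6=1 → 1 — eliminated
  U6 stuck-at-0: U1=1, U2=0, U3=1, U4=1, U5=1, U6=0 [stuck-at-0] → 0 — matches
Only U6 stuck-at-0 reproduces the observed 0.

U6 stuck-at-0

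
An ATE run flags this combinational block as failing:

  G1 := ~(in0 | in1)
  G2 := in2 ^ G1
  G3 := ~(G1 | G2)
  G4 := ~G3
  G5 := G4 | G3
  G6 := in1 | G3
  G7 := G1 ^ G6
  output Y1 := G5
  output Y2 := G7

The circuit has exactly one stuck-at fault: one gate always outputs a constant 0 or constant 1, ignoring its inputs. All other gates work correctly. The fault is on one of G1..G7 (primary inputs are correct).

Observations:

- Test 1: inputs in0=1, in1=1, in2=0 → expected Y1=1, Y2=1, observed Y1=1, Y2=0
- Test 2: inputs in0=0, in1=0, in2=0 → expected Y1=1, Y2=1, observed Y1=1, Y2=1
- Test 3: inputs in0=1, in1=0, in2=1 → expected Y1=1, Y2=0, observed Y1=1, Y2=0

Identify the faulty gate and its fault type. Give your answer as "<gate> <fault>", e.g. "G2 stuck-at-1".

G6 stuck-at-0

Fault-free values for test 1 (in0=1, in1=1, in2=0): G1=0, G2=0, G3=1, G4=0, G5=1, G6=1, G7=1, giving Y1=1, Y2=1. Observed Y1=1, Y2=0.
Test 1: faults giving observed Y1=1, Y2=0 are {G1 stuck-at-1, G6 stuck-at-0, G7 stuck-at-0}.
Test 2 (in0=0, in1=0, in2=0): fault-free G1=1, G2=1, G3=0, G4=1, G5=1, G6=0, G7=1 → Y1=1, Y2=1; observed Y1=1, Y2=1. Eliminates G7 stuck-at-0.
Test 3 (in0=1, in1=0, in2=1): fault-free G1=0, G2=1, G3=0, G4=1, G5=1, G6=0, G7=0 → Y1=1, Y2=0; observed Y1=1, Y2=0. Eliminates G1 stuck-at-1.
Only G6 stuck-at-0 is consistent with every test.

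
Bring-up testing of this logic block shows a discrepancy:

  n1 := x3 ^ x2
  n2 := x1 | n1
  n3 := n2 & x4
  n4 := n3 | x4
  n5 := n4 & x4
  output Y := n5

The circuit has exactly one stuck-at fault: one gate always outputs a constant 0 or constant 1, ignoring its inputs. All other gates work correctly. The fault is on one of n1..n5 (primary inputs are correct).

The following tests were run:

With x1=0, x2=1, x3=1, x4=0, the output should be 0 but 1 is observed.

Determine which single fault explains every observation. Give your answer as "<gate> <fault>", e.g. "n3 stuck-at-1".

n5 stuck-at-1

Fault-free values for test 1 (x1=0, x2=1, x3=1, x4=0): n1=0, n2=0, n3=0, n4=0, n5=0, giving Y=0. Observed 1.
Test 1: faults giving observed 1 are {n5 stuck-at-1}.
Only n5 stuck-at-1 is consistent with every test.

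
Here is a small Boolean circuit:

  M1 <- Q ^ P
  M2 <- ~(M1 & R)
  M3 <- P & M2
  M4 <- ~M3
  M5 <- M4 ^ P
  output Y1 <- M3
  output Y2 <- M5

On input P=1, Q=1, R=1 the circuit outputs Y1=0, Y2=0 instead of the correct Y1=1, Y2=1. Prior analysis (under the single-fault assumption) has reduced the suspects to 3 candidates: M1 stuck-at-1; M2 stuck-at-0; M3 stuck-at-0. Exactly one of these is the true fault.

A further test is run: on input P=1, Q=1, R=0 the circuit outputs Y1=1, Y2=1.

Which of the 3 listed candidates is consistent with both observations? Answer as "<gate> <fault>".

M1 stuck-at-1

Evaluate each candidate on input P=1, Q=1, R=0:
  M1 stuck-at-1: M1=1 [stuck-at-1], M2=1, M3=1, M4=0, M5=1 → Y1=1, Y2=1 — matches
  M2 stuck-at-0: M1=0, M2=0 [stuck-at-0], M3=0, M4=1, M5=0 → Y1=0, Y2=0 — eliminated
  M3 stuck-at-0: M1=0, M2=1, M3=0 [stuck-at-0], M4=1, M5=0 → Y1=0, Y2=0 — eliminated
Only M1 stuck-at-1 reproduces the observed Y1=1, Y2=1.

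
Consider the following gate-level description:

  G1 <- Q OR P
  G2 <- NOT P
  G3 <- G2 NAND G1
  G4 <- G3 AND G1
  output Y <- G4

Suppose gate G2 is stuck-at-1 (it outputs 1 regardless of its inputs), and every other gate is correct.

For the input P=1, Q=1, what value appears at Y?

0

Propagate with G2 forced: G1=1, G2=1 [stuck-at-1], G3=0, G4=0.
So Y = 0. (Without the fault it would be 1.)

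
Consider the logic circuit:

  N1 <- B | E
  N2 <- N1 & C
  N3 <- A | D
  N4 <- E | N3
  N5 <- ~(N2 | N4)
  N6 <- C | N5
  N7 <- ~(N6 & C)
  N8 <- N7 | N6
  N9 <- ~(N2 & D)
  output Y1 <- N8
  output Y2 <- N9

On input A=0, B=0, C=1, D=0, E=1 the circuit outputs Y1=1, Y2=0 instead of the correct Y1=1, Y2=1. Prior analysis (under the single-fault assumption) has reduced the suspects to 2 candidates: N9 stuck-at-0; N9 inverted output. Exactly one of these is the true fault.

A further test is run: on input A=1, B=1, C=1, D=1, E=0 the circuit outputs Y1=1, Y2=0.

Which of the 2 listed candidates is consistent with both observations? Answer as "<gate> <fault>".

Evaluate each candidate on input A=1, B=1, C=1, D=1, E=0:
  N9 stuck-at-0: N1=1, N2=1, N3=1, N4=1, N5=0, N6=1, N7=0, N8=1, N9=0 [stuck-at-0] → Y1=1, Y2=0 — matches
  N9 inverted output: N1=1, N2=1, N3=1, N4=1, N5=0, N6=1, N7=0, N8=1, N9=1 [inverted output] → Y1=1, Y2=1 — eliminated
Only N9 stuck-at-0 reproduces the observed Y1=1, Y2=0.

N9 stuck-at-0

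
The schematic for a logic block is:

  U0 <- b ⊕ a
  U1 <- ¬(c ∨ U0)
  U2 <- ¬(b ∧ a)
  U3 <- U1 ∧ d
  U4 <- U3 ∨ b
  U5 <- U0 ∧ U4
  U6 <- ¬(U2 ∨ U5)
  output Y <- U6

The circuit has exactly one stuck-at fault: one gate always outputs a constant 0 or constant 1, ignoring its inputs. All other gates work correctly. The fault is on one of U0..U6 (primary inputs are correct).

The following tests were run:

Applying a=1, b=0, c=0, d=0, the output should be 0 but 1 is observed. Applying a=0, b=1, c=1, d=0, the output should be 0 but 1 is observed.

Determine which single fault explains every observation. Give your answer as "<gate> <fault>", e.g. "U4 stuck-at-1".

U6 stuck-at-1

Fault-free values for test 1 (a=1, b=0, c=0, d=0): U0=1, U1=0, U2=1, U3=0, U4=0, U5=0, U6=0, giving Y=0. Observed 1.
Test 1: faults giving observed 1 are {U2 stuck-at-0, U6 stuck-at-1}.
Test 2 (a=0, b=1, c=1, d=0): fault-free U0=1, U1=0, U2=1, U3=0, U4=1, U5=1, U6=0 → 0; observed 1. Eliminates U2 stuck-at-0.
Only U6 stuck-at-1 is consistent with every test.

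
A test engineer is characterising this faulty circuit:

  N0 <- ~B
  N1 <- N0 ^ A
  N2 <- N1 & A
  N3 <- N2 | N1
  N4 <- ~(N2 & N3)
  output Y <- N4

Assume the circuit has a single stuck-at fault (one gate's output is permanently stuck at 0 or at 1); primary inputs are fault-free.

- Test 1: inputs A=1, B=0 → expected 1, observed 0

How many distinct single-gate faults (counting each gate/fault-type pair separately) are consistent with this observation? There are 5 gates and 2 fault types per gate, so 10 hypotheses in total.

4

Fault-free: N0=1, N1=0, N2=0, N3=0, N4=1 → 1. Observed 0.
  N0 stuck-at-0: output 0 ✓
  N0 stuck-at-1: output 1 ✗
  N1 stuck-at-0: output 1 ✗
  N1 stuck-at-1: output 0 ✓
  N2 stuck-at-0: output 1 ✗
  N2 stuck-at-1: output 0 ✓
  N3 stuck-at-0: output 1 ✗
  N3 stuck-at-1: output 1 ✗
  N4 stuck-at-0: output 0 ✓
  N4 stuck-at-1: output 1 ✗
Consistent faults: {N0 stuck-at-0, N1 stuck-at-1, N2 stuck-at-1, N4 stuck-at-0} — 4 in all.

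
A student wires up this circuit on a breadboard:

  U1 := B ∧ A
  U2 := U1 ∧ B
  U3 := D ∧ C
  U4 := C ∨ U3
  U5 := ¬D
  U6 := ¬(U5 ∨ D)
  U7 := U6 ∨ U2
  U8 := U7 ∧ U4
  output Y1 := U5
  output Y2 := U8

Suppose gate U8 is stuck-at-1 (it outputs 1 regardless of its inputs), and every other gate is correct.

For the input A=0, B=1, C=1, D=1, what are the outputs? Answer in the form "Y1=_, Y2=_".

Propagate with U8 forced: U1=0, U2=0, U3=1, U4=1, U5=0, U6=0, U7=0, U8=1 [stuck-at-1].
So the outputs are Y1=0, Y2=1. (Without the fault they would be Y1=0, Y2=0.)

Y1=0, Y2=1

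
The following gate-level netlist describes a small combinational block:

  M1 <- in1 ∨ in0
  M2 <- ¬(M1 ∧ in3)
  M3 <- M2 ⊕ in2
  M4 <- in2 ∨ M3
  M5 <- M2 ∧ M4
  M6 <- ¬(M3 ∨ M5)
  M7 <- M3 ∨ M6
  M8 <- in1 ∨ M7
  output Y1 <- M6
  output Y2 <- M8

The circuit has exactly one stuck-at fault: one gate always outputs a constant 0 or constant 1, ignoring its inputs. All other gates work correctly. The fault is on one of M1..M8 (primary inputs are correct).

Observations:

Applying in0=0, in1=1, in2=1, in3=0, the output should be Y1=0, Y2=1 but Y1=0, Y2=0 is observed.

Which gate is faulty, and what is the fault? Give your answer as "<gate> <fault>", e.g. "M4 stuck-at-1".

M8 stuck-at-0

Fault-free values for test 1 (in0=0, in1=1, in2=1, in3=0): M1=1, M2=1, M3=0, M4=1, M5=1, M6=0, M7=0, M8=1, giving Y1=0, Y2=1. Observed Y1=0, Y2=0.
Test 1: faults giving observed Y1=0, Y2=0 are {M8 stuck-at-0}.
Only M8 stuck-at-0 is consistent with every test.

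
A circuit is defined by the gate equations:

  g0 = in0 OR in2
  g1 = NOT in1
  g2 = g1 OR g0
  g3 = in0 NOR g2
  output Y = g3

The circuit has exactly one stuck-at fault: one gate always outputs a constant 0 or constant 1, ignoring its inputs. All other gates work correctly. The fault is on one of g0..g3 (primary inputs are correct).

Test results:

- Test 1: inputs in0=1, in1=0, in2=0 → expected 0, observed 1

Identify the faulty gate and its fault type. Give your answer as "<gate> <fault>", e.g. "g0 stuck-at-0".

Fault-free values for test 1 (in0=1, in1=0, in2=0): g0=1, g1=1, g2=1, g3=0, giving Y=0. Observed 1.
Test 1: faults giving observed 1 are {g3 stuck-at-1}.
Only g3 stuck-at-1 is consistent with every test.

g3 stuck-at-1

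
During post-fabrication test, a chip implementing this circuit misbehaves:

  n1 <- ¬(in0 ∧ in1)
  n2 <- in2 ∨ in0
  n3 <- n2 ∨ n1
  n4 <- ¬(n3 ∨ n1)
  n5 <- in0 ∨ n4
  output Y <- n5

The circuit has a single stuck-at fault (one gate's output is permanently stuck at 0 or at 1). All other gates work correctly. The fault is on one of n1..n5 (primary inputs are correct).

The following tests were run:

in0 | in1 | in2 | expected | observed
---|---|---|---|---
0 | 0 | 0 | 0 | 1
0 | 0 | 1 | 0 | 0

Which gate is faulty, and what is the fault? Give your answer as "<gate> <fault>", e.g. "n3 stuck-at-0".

n1 stuck-at-0

Fault-free values for test 1 (in0=0, in1=0, in2=0): n1=1, n2=0, n3=1, n4=0, n5=0, giving Y=0. Observed 1.
Test 1: faults giving observed 1 are {n1 stuck-at-0, n4 stuck-at-1, n5 stuck-at-1}.
Test 2 (in0=0, in1=0, in2=1): fault-free n1=1, n2=1, n3=1, n4=0, n5=0 → 0; observed 0. Eliminates n4 stuck-at-1, n5 stuck-at-1.
Only n1 stuck-at-0 is consistent with every test.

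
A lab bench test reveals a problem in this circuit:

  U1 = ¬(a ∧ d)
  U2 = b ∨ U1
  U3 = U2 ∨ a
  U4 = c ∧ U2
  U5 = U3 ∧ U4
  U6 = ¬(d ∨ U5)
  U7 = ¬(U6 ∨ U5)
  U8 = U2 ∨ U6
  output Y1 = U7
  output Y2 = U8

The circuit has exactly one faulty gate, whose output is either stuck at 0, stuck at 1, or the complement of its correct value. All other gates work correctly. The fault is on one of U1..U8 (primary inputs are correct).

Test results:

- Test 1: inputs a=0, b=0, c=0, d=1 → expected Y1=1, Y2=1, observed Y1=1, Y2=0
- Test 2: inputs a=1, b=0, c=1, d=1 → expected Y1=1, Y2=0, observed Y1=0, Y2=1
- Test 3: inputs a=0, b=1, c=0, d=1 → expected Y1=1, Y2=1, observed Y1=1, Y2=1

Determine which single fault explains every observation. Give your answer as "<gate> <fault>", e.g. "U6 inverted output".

Fault-free values for test 1 (a=0, b=0, c=0, d=1): U1=1, U2=1, U3=1, U4=0, U5=0, U6=0, U7=1, U8=1, giving Y1=1, Y2=1. Observed Y1=1, Y2=0.
Test 1: faults giving observed Y1=1, Y2=0 are {U1 stuck-at-0, U1 inverted output, U2 stuck-at-0, U2 inverted output, U8 stuck-at-0, U8 inverted output}.
Test 2 (a=1, b=0, c=1, d=1): fault-free U1=0, U2=0, U3=1, U4=0, U5=0, U6=0, U7=1, U8=0 → Y1=1, Y2=0; observed Y1=0, Y2=1. Eliminates U1 stuck-at-0, U2 stuck-at-0, U8 stuck-at-0, U8 inverted output.
Test 3 (a=0, b=1, c=0, d=1): fault-free U1=1, U2=1, U3=1, U4=0, U5=0, U6=0, U7=1, U8=1 → Y1=1, Y2=1; observed Y1=1, Y2=1. Eliminates U2 inverted output.
Only U1 inverted output is consistent with every test.

U1 inverted output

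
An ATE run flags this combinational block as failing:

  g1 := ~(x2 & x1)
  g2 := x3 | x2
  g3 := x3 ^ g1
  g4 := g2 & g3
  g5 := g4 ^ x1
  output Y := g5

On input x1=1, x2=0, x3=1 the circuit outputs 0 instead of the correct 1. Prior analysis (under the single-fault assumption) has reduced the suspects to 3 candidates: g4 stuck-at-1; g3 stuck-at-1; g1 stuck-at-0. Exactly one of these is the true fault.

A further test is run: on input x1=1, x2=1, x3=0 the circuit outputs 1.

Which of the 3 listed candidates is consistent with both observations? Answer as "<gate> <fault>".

g1 stuck-at-0

Evaluate each candidate on input x1=1, x2=1, x3=0:
  g4 stuck-at-1: g1=0, g2=1, g3=0, g4=1 [stuck-at-1], g5=0 → 0 — eliminated
  g3 stuck-at-1: g1=0, g2=1, g3=1 [stuck-at-1], g4=1, g5=0 → 0 — eliminated
  g1 stuck-at-0: g1=0 [stuck-at-0], g2=1, g3=0, g4=0, g5=1 → 1 — matches
Only g1 stuck-at-0 reproduces the observed 1.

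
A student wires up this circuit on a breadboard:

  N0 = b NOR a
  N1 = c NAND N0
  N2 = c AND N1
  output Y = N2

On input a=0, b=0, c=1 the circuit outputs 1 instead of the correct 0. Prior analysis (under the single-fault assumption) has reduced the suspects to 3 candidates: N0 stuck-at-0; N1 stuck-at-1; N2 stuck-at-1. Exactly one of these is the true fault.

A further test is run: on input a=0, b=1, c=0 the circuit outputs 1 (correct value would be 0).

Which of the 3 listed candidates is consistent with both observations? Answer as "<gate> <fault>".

Evaluate each candidate on input a=0, b=1, c=0:
  N0 stuck-at-0: N0=0 [stuck-at-0], N1=1, N2=0 → 0 — eliminated
  N1 stuck-at-1: N0=0, N1=1 [stuck-at-1], N2=0 → 0 — eliminated
  N2 stuck-at-1: N0=0, N1=1, N2=1 [stuck-at-1] → 1 — matches
Only N2 stuck-at-1 reproduces the observed 1.

N2 stuck-at-1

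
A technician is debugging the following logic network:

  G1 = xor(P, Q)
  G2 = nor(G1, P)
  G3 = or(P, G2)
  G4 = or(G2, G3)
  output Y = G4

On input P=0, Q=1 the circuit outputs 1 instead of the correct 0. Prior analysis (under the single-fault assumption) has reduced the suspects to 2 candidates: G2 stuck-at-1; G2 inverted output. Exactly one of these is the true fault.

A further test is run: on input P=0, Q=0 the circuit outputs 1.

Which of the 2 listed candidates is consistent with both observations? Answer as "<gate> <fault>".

G2 stuck-at-1

Evaluate each candidate on input P=0, Q=0:
  G2 stuck-at-1: G1=0, G2=1 [stuck-at-1], G3=1, G4=1 → 1 — matches
  G2 inverted output: G1=0, G2=0 [inverted output], G3=0, G4=0 → 0 — eliminated
Only G2 stuck-at-1 reproduces the observed 1.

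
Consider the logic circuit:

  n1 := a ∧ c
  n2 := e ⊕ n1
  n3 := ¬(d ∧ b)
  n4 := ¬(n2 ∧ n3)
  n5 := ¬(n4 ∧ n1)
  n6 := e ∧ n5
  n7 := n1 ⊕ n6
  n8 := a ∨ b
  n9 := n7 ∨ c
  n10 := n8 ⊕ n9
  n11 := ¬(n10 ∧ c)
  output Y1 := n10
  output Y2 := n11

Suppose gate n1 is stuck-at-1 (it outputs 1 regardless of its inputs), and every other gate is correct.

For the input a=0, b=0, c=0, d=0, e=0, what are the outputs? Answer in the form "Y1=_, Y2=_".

Y1=1, Y2=1

Propagate with n1 forced: n1=1 [stuck-at-1], n2=1, n3=1, n4=0, n5=1, n6=0, n7=1, n8=0, n9=1, n10=1, n11=1.
So the outputs are Y1=1, Y2=1. (Without the fault they would be Y1=0, Y2=1.)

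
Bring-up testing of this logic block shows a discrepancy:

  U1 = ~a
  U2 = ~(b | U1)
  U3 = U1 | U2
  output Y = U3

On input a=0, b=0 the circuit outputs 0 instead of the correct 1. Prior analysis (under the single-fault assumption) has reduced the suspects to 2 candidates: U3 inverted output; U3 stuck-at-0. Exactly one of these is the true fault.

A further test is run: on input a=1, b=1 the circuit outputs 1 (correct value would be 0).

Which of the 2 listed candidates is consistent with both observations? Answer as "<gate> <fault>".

Evaluate each candidate on input a=1, b=1:
  U3 inverted output: U1=0, U2=0, U3=1 [inverted output] → 1 — matches
  U3 stuck-at-0: U1=0, U2=0, U3=0 [stuck-at-0] → 0 — eliminated
Only U3 inverted output reproduces the observed 1.

U3 inverted output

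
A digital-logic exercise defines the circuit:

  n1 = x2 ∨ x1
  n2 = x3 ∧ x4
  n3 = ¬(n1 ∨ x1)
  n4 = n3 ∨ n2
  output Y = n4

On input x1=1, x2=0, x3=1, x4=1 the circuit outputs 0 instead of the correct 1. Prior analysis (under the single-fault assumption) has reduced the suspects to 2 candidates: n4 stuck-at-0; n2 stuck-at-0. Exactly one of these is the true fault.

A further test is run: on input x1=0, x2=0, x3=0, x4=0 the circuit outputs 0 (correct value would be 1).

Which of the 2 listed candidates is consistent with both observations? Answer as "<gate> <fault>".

n4 stuck-at-0

Evaluate each candidate on input x1=0, x2=0, x3=0, x4=0:
  n4 stuck-at-0: n1=0, n2=0, n3=1, n4=0 [stuck-at-0] → 0 — matches
  n2 stuck-at-0: n1=0, n2=0 [stuck-at-0], n3=1, n4=1 → 1 — eliminated
Only n4 stuck-at-0 reproduces the observed 0.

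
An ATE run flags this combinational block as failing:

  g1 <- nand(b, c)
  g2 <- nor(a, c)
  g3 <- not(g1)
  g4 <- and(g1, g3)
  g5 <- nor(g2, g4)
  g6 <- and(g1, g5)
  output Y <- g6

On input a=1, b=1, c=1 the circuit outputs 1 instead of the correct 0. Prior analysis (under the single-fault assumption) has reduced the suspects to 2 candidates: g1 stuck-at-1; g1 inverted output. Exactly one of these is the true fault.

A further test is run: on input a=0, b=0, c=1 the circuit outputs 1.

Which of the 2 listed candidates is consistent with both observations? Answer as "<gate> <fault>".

g1 stuck-at-1

Evaluate each candidate on input a=0, b=0, c=1:
  g1 stuck-at-1: g1=1 [stuck-at-1], g2=0, g3=0, g4=0, g5=1, g6=1 → 1 — matches
  g1 inverted output: g1=0 [inverted output], g2=0, g3=1, g4=0, g5=1, g6=0 → 0 — eliminated
Only g1 stuck-at-1 reproduces the observed 1.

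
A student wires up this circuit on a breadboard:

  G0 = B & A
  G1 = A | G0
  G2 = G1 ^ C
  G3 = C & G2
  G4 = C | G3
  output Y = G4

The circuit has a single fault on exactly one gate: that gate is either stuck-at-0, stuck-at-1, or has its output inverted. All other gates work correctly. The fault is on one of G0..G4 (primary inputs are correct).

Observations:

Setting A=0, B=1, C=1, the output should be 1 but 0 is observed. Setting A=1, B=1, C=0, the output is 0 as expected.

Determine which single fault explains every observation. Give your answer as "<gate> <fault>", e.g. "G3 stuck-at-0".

Fault-free values for test 1 (A=0, B=1, C=1): G0=0, G1=0, G2=1, G3=1, G4=1, giving Y=1. Observed 0.
Test 1: faults giving observed 0 are {G4 stuck-at-0, G4 inverted output}.
Test 2 (A=1, B=1, C=0): fault-free G0=1, G1=1, G2=1, G3=0, G4=0 → 0; observed 0. Eliminates G4 inverted output.
Only G4 stuck-at-0 is consistent with every test.

G4 stuck-at-0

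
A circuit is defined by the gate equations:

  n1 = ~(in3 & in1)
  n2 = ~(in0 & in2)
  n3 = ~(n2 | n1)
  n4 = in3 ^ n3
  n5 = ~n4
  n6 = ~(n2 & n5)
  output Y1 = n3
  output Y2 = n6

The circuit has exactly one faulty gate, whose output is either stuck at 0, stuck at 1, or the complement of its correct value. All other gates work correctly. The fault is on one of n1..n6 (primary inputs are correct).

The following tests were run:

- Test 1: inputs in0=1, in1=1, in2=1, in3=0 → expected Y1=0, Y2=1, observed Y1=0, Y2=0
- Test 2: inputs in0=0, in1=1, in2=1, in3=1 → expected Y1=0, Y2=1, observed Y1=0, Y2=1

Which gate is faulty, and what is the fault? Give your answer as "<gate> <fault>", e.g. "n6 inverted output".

Fault-free values for test 1 (in0=1, in1=1, in2=1, in3=0): n1=1, n2=0, n3=0, n4=0, n5=1, n6=1, giving Y1=0, Y2=1. Observed Y1=0, Y2=0.
Test 1: faults giving observed Y1=0, Y2=0 are {n2 stuck-at-1, n2 inverted output, n6 stuck-at-0, n6 inverted output}.
Test 2 (in0=0, in1=1, in2=1, in3=1): fault-free n1=0, n2=1, n3=0, n4=1, n5=0, n6=1 → Y1=0, Y2=1; observed Y1=0, Y2=1. Eliminates n2 inverted output, n6 stuck-at-0, n6 inverted output.
Only n2 stuck-at-1 is consistent with every test.

n2 stuck-at-1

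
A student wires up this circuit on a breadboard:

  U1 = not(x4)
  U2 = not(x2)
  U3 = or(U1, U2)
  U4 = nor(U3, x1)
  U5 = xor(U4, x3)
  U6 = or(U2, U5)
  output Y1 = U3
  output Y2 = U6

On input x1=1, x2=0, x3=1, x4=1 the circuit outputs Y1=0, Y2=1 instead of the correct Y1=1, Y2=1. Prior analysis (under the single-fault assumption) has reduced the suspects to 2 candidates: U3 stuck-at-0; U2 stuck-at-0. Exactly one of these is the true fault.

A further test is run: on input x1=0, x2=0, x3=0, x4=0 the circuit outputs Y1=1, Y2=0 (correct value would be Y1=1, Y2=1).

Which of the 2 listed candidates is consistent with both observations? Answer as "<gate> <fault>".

U2 stuck-at-0

Evaluate each candidate on input x1=0, x2=0, x3=0, x4=0:
  U3 stuck-at-0: U1=1, U2=1, U3=0 [stuck-at-0], U4=1, U5=1, U6=1 → Y1=0, Y2=1 — eliminated
  U2 stuck-at-0: U1=1, U2=0 [stuck-at-0], U3=1, U4=0, U5=0, U6=0 → Y1=1, Y2=0 — matches
Only U2 stuck-at-0 reproduces the observed Y1=1, Y2=0.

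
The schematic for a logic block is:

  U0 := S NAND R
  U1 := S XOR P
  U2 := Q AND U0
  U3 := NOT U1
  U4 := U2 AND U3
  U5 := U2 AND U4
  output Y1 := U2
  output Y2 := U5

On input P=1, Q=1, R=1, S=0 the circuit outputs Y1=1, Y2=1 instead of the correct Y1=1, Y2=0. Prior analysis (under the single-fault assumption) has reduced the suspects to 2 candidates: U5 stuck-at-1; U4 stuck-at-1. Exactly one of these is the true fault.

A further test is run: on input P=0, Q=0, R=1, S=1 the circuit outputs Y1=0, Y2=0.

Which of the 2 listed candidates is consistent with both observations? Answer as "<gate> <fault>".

U4 stuck-at-1

Evaluate each candidate on input P=0, Q=0, R=1, S=1:
  U5 stuck-at-1: U0=0, U1=1, U2=0, U3=0, U4=0, U5=1 [stuck-at-1] → Y1=0, Y2=1 — eliminated
  U4 stuck-at-1: U0=0, U1=1, U2=0, U3=0, U4=1 [stuck-at-1], U5=0 → Y1=0, Y2=0 — matches
Only U4 stuck-at-1 reproduces the observed Y1=0, Y2=0.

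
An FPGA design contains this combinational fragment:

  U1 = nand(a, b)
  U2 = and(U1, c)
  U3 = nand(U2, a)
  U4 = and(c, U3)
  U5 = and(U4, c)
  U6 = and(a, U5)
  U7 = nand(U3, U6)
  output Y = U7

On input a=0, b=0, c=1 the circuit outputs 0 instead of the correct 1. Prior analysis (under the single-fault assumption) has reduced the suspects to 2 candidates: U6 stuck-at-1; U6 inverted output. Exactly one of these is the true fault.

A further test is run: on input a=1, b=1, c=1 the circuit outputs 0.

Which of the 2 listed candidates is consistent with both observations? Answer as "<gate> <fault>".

U6 stuck-at-1

Evaluate each candidate on input a=1, b=1, c=1:
  U6 stuck-at-1: U1=0, U2=0, U3=1, U4=1, U5=1, U6=1 [stuck-at-1], U7=0 → 0 — matches
  U6 inverted output: U1=0, U2=0, U3=1, U4=1, U5=1, U6=0 [inverted output], U7=1 → 1 — eliminated
Only U6 stuck-at-1 reproduces the observed 0.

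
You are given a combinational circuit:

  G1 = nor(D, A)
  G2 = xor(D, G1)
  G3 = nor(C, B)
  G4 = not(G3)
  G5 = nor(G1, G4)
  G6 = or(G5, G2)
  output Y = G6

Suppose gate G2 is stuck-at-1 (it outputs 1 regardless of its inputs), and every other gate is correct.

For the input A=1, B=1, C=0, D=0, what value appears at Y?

1

Propagate with G2 forced: G1=0, G2=1 [stuck-at-1], G3=0, G4=1, G5=0, G6=1.
So Y = 1. (Without the fault it would be 0.)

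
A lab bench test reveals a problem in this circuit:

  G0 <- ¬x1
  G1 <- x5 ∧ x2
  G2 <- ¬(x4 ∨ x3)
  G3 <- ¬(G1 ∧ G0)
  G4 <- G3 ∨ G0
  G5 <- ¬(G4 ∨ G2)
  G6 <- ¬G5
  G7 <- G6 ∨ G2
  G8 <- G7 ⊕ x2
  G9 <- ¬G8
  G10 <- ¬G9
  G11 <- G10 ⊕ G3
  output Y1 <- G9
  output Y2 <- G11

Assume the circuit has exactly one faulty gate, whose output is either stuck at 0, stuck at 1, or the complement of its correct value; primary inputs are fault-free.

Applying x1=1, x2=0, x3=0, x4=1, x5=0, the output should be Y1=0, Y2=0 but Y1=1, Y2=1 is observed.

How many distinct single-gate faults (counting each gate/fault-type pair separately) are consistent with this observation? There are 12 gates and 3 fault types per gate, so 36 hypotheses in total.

Fault-free: G0=0, G1=0, G2=0, G3=1, G4=1, G5=0, G6=1, G7=1, G8=1, G9=0, G10=1, G11=0 → Y1=0, Y2=0. Observed Y1=1, Y2=1.
  G0: none of the 3 fault types match ✗
  G1: none of the 3 fault types match ✗
  G2: none of the 3 fault types match ✗
  G3: none of the 3 fault types match ✗
  G4: stuck-at-0, inverted output ✓; others ✗
  G5: stuck-at-1, inverted output ✓; others ✗
  G6: stuck-at-0, inverted output ✓; others ✗
  G7: stuck-at-0, inverted output ✓; others ✗
  G8: stuck-at-0, inverted output ✓; others ✗
  G9: stuck-at-1, inverted output ✓; others ✗
  G10: none of the 3 fault types match ✗
  G11: none of the 3 fault types match ✗
Consistent faults: {G4 stuck-at-0, G4 inverted output, G5 stuck-at-1, G5 inverted output, G6 stuck-at-0, G6 inverted output, G7 stuck-at-0, G7 inverted output, G8 stuck-at-0, G8 inverted output, G9 stuck-at-1, G9 inverted output} — 12 in all.

12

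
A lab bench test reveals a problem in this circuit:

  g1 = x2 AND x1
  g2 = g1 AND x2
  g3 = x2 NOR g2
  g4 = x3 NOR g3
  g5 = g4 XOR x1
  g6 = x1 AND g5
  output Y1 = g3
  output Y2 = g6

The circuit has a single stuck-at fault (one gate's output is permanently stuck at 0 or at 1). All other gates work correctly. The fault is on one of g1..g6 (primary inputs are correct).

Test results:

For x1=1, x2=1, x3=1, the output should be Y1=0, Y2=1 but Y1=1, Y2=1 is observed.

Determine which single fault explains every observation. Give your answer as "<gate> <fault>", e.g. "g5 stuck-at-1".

Fault-free values for test 1 (x1=1, x2=1, x3=1): g1=1, g2=1, g3=0, g4=0, g5=1, g6=1, giving Y1=0, Y2=1. Observed Y1=1, Y2=1.
Test 1: faults giving observed Y1=1, Y2=1 are {g3 stuck-at-1}.
Only g3 stuck-at-1 is consistent with every test.

g3 stuck-at-1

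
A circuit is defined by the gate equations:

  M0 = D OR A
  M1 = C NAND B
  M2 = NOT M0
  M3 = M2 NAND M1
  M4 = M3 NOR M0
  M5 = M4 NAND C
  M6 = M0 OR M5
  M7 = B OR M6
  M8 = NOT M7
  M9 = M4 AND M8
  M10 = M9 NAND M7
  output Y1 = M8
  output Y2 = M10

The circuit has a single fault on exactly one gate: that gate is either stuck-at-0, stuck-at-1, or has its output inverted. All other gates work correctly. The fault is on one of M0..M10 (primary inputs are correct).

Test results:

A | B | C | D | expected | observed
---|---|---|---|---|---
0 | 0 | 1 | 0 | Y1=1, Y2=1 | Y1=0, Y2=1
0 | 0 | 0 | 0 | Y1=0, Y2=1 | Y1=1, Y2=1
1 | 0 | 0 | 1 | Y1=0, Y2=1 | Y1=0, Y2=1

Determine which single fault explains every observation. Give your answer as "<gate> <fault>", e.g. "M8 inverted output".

Fault-free values for test 1 (A=0, B=0, C=1, D=0): M0=0, M1=1, M2=1, M3=0, M4=1, M5=0, M6=0, M7=0, M8=1, M9=1, M10=1, giving Y1=1, Y2=1. Observed Y1=0, Y2=1.
Test 1: faults giving observed Y1=0, Y2=1 are {M0 stuck-at-1, M0 inverted output, M1 stuck-at-0, M1 inverted output, M2 stuck-at-0, M2 inverted output, M3 stuck-at-1, M3 inverted output, M4 stuck-at-0, M4 inverted output, M5 stuck-at-1, M5 inverted output, M6 stuck-at-1, M6 inverted output, M7 stuck-at-1, M7 inverted output, M8 stuck-at-0, M8 inverted output}.
Test 2 (A=0, B=0, C=0, D=0): fault-free M0=0, M1=1, M2=1, M3=0, M4=1, M5=1, M6=1, M7=1, M8=0, M9=0, M10=1 → Y1=0, Y2=1; observed Y1=1, Y2=1. Eliminates M0 stuck-at-1, M0 inverted output, M1 stuck-at-0, M1 inverted output, M2 stuck-at-0, M2 inverted output, M3 stuck-at-1, M3 inverted output, M4 stuck-at-0, M4 inverted output, M5 stuck-at-1, M6 stuck-at-1, M7 stuck-at-1, M8 stuck-at-0, M8 inverted output.
Test 3 (A=1, B=0, C=0, D=1): fault-free M0=1, M1=1, M2=0, M3=1, M4=0, M5=1, M6=1, M7=1, M8=0, M9=0, M10=1 → Y1=0, Y2=1; observed Y1=0, Y2=1. Eliminates M6 inverted output, M7 inverted output.
Only M5 inverted output is consistent with every test.

M5 inverted output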